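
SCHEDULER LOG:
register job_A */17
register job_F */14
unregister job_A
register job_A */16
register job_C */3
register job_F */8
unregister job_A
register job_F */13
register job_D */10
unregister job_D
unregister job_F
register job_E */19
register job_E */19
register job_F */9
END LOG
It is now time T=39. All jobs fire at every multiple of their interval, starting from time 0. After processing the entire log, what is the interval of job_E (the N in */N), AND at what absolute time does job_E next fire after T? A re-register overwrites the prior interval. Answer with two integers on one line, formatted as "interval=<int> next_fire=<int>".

Op 1: register job_A */17 -> active={job_A:*/17}
Op 2: register job_F */14 -> active={job_A:*/17, job_F:*/14}
Op 3: unregister job_A -> active={job_F:*/14}
Op 4: register job_A */16 -> active={job_A:*/16, job_F:*/14}
Op 5: register job_C */3 -> active={job_A:*/16, job_C:*/3, job_F:*/14}
Op 6: register job_F */8 -> active={job_A:*/16, job_C:*/3, job_F:*/8}
Op 7: unregister job_A -> active={job_C:*/3, job_F:*/8}
Op 8: register job_F */13 -> active={job_C:*/3, job_F:*/13}
Op 9: register job_D */10 -> active={job_C:*/3, job_D:*/10, job_F:*/13}
Op 10: unregister job_D -> active={job_C:*/3, job_F:*/13}
Op 11: unregister job_F -> active={job_C:*/3}
Op 12: register job_E */19 -> active={job_C:*/3, job_E:*/19}
Op 13: register job_E */19 -> active={job_C:*/3, job_E:*/19}
Op 14: register job_F */9 -> active={job_C:*/3, job_E:*/19, job_F:*/9}
Final interval of job_E = 19
Next fire of job_E after T=39: (39//19+1)*19 = 57

Answer: interval=19 next_fire=57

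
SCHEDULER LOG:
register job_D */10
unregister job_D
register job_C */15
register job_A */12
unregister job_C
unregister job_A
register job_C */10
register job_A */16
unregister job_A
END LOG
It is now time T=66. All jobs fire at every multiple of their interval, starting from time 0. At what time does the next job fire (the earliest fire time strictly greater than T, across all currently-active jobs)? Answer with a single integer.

Answer: 70

Derivation:
Op 1: register job_D */10 -> active={job_D:*/10}
Op 2: unregister job_D -> active={}
Op 3: register job_C */15 -> active={job_C:*/15}
Op 4: register job_A */12 -> active={job_A:*/12, job_C:*/15}
Op 5: unregister job_C -> active={job_A:*/12}
Op 6: unregister job_A -> active={}
Op 7: register job_C */10 -> active={job_C:*/10}
Op 8: register job_A */16 -> active={job_A:*/16, job_C:*/10}
Op 9: unregister job_A -> active={job_C:*/10}
  job_C: interval 10, next fire after T=66 is 70
Earliest fire time = 70 (job job_C)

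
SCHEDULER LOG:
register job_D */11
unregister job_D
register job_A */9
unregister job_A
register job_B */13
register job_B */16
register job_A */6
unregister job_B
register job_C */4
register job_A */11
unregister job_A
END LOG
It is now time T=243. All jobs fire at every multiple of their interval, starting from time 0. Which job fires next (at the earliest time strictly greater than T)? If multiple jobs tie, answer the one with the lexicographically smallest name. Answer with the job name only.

Op 1: register job_D */11 -> active={job_D:*/11}
Op 2: unregister job_D -> active={}
Op 3: register job_A */9 -> active={job_A:*/9}
Op 4: unregister job_A -> active={}
Op 5: register job_B */13 -> active={job_B:*/13}
Op 6: register job_B */16 -> active={job_B:*/16}
Op 7: register job_A */6 -> active={job_A:*/6, job_B:*/16}
Op 8: unregister job_B -> active={job_A:*/6}
Op 9: register job_C */4 -> active={job_A:*/6, job_C:*/4}
Op 10: register job_A */11 -> active={job_A:*/11, job_C:*/4}
Op 11: unregister job_A -> active={job_C:*/4}
  job_C: interval 4, next fire after T=243 is 244
Earliest = 244, winner (lex tiebreak) = job_C

Answer: job_C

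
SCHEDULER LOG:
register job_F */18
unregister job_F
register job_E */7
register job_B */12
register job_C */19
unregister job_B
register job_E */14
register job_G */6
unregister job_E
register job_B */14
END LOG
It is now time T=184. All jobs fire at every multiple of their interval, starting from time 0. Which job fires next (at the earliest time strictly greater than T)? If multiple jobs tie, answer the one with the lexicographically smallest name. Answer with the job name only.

Answer: job_G

Derivation:
Op 1: register job_F */18 -> active={job_F:*/18}
Op 2: unregister job_F -> active={}
Op 3: register job_E */7 -> active={job_E:*/7}
Op 4: register job_B */12 -> active={job_B:*/12, job_E:*/7}
Op 5: register job_C */19 -> active={job_B:*/12, job_C:*/19, job_E:*/7}
Op 6: unregister job_B -> active={job_C:*/19, job_E:*/7}
Op 7: register job_E */14 -> active={job_C:*/19, job_E:*/14}
Op 8: register job_G */6 -> active={job_C:*/19, job_E:*/14, job_G:*/6}
Op 9: unregister job_E -> active={job_C:*/19, job_G:*/6}
Op 10: register job_B */14 -> active={job_B:*/14, job_C:*/19, job_G:*/6}
  job_B: interval 14, next fire after T=184 is 196
  job_C: interval 19, next fire after T=184 is 190
  job_G: interval 6, next fire after T=184 is 186
Earliest = 186, winner (lex tiebreak) = job_G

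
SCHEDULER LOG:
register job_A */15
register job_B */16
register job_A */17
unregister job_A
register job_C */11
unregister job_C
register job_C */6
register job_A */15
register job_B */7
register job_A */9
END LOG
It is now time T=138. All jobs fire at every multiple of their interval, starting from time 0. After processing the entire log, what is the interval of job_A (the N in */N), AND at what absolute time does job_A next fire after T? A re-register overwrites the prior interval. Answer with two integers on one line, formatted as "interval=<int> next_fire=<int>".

Op 1: register job_A */15 -> active={job_A:*/15}
Op 2: register job_B */16 -> active={job_A:*/15, job_B:*/16}
Op 3: register job_A */17 -> active={job_A:*/17, job_B:*/16}
Op 4: unregister job_A -> active={job_B:*/16}
Op 5: register job_C */11 -> active={job_B:*/16, job_C:*/11}
Op 6: unregister job_C -> active={job_B:*/16}
Op 7: register job_C */6 -> active={job_B:*/16, job_C:*/6}
Op 8: register job_A */15 -> active={job_A:*/15, job_B:*/16, job_C:*/6}
Op 9: register job_B */7 -> active={job_A:*/15, job_B:*/7, job_C:*/6}
Op 10: register job_A */9 -> active={job_A:*/9, job_B:*/7, job_C:*/6}
Final interval of job_A = 9
Next fire of job_A after T=138: (138//9+1)*9 = 144

Answer: interval=9 next_fire=144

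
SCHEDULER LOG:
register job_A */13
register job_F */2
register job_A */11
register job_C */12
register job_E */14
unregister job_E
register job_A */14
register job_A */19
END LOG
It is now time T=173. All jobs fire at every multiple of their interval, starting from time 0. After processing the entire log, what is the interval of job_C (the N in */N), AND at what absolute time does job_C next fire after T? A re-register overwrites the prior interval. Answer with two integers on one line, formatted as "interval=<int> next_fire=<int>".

Op 1: register job_A */13 -> active={job_A:*/13}
Op 2: register job_F */2 -> active={job_A:*/13, job_F:*/2}
Op 3: register job_A */11 -> active={job_A:*/11, job_F:*/2}
Op 4: register job_C */12 -> active={job_A:*/11, job_C:*/12, job_F:*/2}
Op 5: register job_E */14 -> active={job_A:*/11, job_C:*/12, job_E:*/14, job_F:*/2}
Op 6: unregister job_E -> active={job_A:*/11, job_C:*/12, job_F:*/2}
Op 7: register job_A */14 -> active={job_A:*/14, job_C:*/12, job_F:*/2}
Op 8: register job_A */19 -> active={job_A:*/19, job_C:*/12, job_F:*/2}
Final interval of job_C = 12
Next fire of job_C after T=173: (173//12+1)*12 = 180

Answer: interval=12 next_fire=180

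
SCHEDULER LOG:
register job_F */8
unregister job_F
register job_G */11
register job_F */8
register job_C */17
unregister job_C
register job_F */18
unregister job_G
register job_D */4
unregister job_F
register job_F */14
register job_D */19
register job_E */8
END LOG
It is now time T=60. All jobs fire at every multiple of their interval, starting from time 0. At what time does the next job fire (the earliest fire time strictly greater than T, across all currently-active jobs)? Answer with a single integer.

Answer: 64

Derivation:
Op 1: register job_F */8 -> active={job_F:*/8}
Op 2: unregister job_F -> active={}
Op 3: register job_G */11 -> active={job_G:*/11}
Op 4: register job_F */8 -> active={job_F:*/8, job_G:*/11}
Op 5: register job_C */17 -> active={job_C:*/17, job_F:*/8, job_G:*/11}
Op 6: unregister job_C -> active={job_F:*/8, job_G:*/11}
Op 7: register job_F */18 -> active={job_F:*/18, job_G:*/11}
Op 8: unregister job_G -> active={job_F:*/18}
Op 9: register job_D */4 -> active={job_D:*/4, job_F:*/18}
Op 10: unregister job_F -> active={job_D:*/4}
Op 11: register job_F */14 -> active={job_D:*/4, job_F:*/14}
Op 12: register job_D */19 -> active={job_D:*/19, job_F:*/14}
Op 13: register job_E */8 -> active={job_D:*/19, job_E:*/8, job_F:*/14}
  job_D: interval 19, next fire after T=60 is 76
  job_E: interval 8, next fire after T=60 is 64
  job_F: interval 14, next fire after T=60 is 70
Earliest fire time = 64 (job job_E)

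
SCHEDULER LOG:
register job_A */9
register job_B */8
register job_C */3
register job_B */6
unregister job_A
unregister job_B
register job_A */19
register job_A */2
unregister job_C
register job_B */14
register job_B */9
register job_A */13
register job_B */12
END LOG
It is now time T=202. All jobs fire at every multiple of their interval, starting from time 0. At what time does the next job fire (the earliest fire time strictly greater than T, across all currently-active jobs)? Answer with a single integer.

Answer: 204

Derivation:
Op 1: register job_A */9 -> active={job_A:*/9}
Op 2: register job_B */8 -> active={job_A:*/9, job_B:*/8}
Op 3: register job_C */3 -> active={job_A:*/9, job_B:*/8, job_C:*/3}
Op 4: register job_B */6 -> active={job_A:*/9, job_B:*/6, job_C:*/3}
Op 5: unregister job_A -> active={job_B:*/6, job_C:*/3}
Op 6: unregister job_B -> active={job_C:*/3}
Op 7: register job_A */19 -> active={job_A:*/19, job_C:*/3}
Op 8: register job_A */2 -> active={job_A:*/2, job_C:*/3}
Op 9: unregister job_C -> active={job_A:*/2}
Op 10: register job_B */14 -> active={job_A:*/2, job_B:*/14}
Op 11: register job_B */9 -> active={job_A:*/2, job_B:*/9}
Op 12: register job_A */13 -> active={job_A:*/13, job_B:*/9}
Op 13: register job_B */12 -> active={job_A:*/13, job_B:*/12}
  job_A: interval 13, next fire after T=202 is 208
  job_B: interval 12, next fire after T=202 is 204
Earliest fire time = 204 (job job_B)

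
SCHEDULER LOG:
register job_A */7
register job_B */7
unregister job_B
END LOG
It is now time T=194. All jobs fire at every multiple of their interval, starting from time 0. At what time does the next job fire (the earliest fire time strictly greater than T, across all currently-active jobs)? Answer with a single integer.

Answer: 196

Derivation:
Op 1: register job_A */7 -> active={job_A:*/7}
Op 2: register job_B */7 -> active={job_A:*/7, job_B:*/7}
Op 3: unregister job_B -> active={job_A:*/7}
  job_A: interval 7, next fire after T=194 is 196
Earliest fire time = 196 (job job_A)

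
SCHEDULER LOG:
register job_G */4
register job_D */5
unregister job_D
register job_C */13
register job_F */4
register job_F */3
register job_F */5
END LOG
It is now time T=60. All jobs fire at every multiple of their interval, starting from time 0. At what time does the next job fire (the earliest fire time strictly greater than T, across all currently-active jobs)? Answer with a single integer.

Answer: 64

Derivation:
Op 1: register job_G */4 -> active={job_G:*/4}
Op 2: register job_D */5 -> active={job_D:*/5, job_G:*/4}
Op 3: unregister job_D -> active={job_G:*/4}
Op 4: register job_C */13 -> active={job_C:*/13, job_G:*/4}
Op 5: register job_F */4 -> active={job_C:*/13, job_F:*/4, job_G:*/4}
Op 6: register job_F */3 -> active={job_C:*/13, job_F:*/3, job_G:*/4}
Op 7: register job_F */5 -> active={job_C:*/13, job_F:*/5, job_G:*/4}
  job_C: interval 13, next fire after T=60 is 65
  job_F: interval 5, next fire after T=60 is 65
  job_G: interval 4, next fire after T=60 is 64
Earliest fire time = 64 (job job_G)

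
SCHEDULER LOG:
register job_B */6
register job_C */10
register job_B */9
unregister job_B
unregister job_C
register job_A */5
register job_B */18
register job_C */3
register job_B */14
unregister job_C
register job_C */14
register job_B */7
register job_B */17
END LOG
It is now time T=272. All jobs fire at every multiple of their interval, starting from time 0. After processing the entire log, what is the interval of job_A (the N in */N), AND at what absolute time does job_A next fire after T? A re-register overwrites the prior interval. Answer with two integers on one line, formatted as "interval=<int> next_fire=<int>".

Op 1: register job_B */6 -> active={job_B:*/6}
Op 2: register job_C */10 -> active={job_B:*/6, job_C:*/10}
Op 3: register job_B */9 -> active={job_B:*/9, job_C:*/10}
Op 4: unregister job_B -> active={job_C:*/10}
Op 5: unregister job_C -> active={}
Op 6: register job_A */5 -> active={job_A:*/5}
Op 7: register job_B */18 -> active={job_A:*/5, job_B:*/18}
Op 8: register job_C */3 -> active={job_A:*/5, job_B:*/18, job_C:*/3}
Op 9: register job_B */14 -> active={job_A:*/5, job_B:*/14, job_C:*/3}
Op 10: unregister job_C -> active={job_A:*/5, job_B:*/14}
Op 11: register job_C */14 -> active={job_A:*/5, job_B:*/14, job_C:*/14}
Op 12: register job_B */7 -> active={job_A:*/5, job_B:*/7, job_C:*/14}
Op 13: register job_B */17 -> active={job_A:*/5, job_B:*/17, job_C:*/14}
Final interval of job_A = 5
Next fire of job_A after T=272: (272//5+1)*5 = 275

Answer: interval=5 next_fire=275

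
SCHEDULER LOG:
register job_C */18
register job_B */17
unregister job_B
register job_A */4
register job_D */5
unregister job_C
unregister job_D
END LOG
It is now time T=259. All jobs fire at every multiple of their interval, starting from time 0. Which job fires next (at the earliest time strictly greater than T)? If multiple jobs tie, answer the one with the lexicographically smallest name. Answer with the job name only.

Op 1: register job_C */18 -> active={job_C:*/18}
Op 2: register job_B */17 -> active={job_B:*/17, job_C:*/18}
Op 3: unregister job_B -> active={job_C:*/18}
Op 4: register job_A */4 -> active={job_A:*/4, job_C:*/18}
Op 5: register job_D */5 -> active={job_A:*/4, job_C:*/18, job_D:*/5}
Op 6: unregister job_C -> active={job_A:*/4, job_D:*/5}
Op 7: unregister job_D -> active={job_A:*/4}
  job_A: interval 4, next fire after T=259 is 260
Earliest = 260, winner (lex tiebreak) = job_A

Answer: job_A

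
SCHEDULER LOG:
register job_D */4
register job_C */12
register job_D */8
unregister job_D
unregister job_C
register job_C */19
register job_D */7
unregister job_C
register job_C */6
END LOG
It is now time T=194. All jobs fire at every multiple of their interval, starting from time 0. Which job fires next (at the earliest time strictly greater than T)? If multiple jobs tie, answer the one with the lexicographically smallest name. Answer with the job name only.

Op 1: register job_D */4 -> active={job_D:*/4}
Op 2: register job_C */12 -> active={job_C:*/12, job_D:*/4}
Op 3: register job_D */8 -> active={job_C:*/12, job_D:*/8}
Op 4: unregister job_D -> active={job_C:*/12}
Op 5: unregister job_C -> active={}
Op 6: register job_C */19 -> active={job_C:*/19}
Op 7: register job_D */7 -> active={job_C:*/19, job_D:*/7}
Op 8: unregister job_C -> active={job_D:*/7}
Op 9: register job_C */6 -> active={job_C:*/6, job_D:*/7}
  job_C: interval 6, next fire after T=194 is 198
  job_D: interval 7, next fire after T=194 is 196
Earliest = 196, winner (lex tiebreak) = job_D

Answer: job_D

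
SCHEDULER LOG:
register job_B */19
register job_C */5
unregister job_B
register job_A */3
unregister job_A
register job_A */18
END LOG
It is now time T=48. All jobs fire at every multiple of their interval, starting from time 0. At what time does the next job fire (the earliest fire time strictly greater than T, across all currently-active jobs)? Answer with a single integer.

Answer: 50

Derivation:
Op 1: register job_B */19 -> active={job_B:*/19}
Op 2: register job_C */5 -> active={job_B:*/19, job_C:*/5}
Op 3: unregister job_B -> active={job_C:*/5}
Op 4: register job_A */3 -> active={job_A:*/3, job_C:*/5}
Op 5: unregister job_A -> active={job_C:*/5}
Op 6: register job_A */18 -> active={job_A:*/18, job_C:*/5}
  job_A: interval 18, next fire after T=48 is 54
  job_C: interval 5, next fire after T=48 is 50
Earliest fire time = 50 (job job_C)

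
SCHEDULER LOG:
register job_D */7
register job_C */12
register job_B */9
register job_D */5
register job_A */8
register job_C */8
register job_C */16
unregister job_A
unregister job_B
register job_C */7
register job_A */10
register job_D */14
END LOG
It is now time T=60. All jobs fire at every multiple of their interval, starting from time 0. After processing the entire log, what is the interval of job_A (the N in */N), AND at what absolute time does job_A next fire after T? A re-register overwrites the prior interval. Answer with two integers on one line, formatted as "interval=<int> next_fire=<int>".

Answer: interval=10 next_fire=70

Derivation:
Op 1: register job_D */7 -> active={job_D:*/7}
Op 2: register job_C */12 -> active={job_C:*/12, job_D:*/7}
Op 3: register job_B */9 -> active={job_B:*/9, job_C:*/12, job_D:*/7}
Op 4: register job_D */5 -> active={job_B:*/9, job_C:*/12, job_D:*/5}
Op 5: register job_A */8 -> active={job_A:*/8, job_B:*/9, job_C:*/12, job_D:*/5}
Op 6: register job_C */8 -> active={job_A:*/8, job_B:*/9, job_C:*/8, job_D:*/5}
Op 7: register job_C */16 -> active={job_A:*/8, job_B:*/9, job_C:*/16, job_D:*/5}
Op 8: unregister job_A -> active={job_B:*/9, job_C:*/16, job_D:*/5}
Op 9: unregister job_B -> active={job_C:*/16, job_D:*/5}
Op 10: register job_C */7 -> active={job_C:*/7, job_D:*/5}
Op 11: register job_A */10 -> active={job_A:*/10, job_C:*/7, job_D:*/5}
Op 12: register job_D */14 -> active={job_A:*/10, job_C:*/7, job_D:*/14}
Final interval of job_A = 10
Next fire of job_A after T=60: (60//10+1)*10 = 70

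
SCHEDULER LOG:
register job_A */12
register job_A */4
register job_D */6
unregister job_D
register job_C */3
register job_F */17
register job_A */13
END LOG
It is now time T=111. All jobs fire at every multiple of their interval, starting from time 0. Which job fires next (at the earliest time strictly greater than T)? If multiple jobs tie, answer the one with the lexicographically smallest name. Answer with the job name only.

Answer: job_C

Derivation:
Op 1: register job_A */12 -> active={job_A:*/12}
Op 2: register job_A */4 -> active={job_A:*/4}
Op 3: register job_D */6 -> active={job_A:*/4, job_D:*/6}
Op 4: unregister job_D -> active={job_A:*/4}
Op 5: register job_C */3 -> active={job_A:*/4, job_C:*/3}
Op 6: register job_F */17 -> active={job_A:*/4, job_C:*/3, job_F:*/17}
Op 7: register job_A */13 -> active={job_A:*/13, job_C:*/3, job_F:*/17}
  job_A: interval 13, next fire after T=111 is 117
  job_C: interval 3, next fire after T=111 is 114
  job_F: interval 17, next fire after T=111 is 119
Earliest = 114, winner (lex tiebreak) = job_C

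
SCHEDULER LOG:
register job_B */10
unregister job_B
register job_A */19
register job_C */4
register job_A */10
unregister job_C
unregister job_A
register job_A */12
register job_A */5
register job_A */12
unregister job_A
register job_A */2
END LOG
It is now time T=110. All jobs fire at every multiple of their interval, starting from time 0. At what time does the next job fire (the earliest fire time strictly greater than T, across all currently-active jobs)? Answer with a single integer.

Op 1: register job_B */10 -> active={job_B:*/10}
Op 2: unregister job_B -> active={}
Op 3: register job_A */19 -> active={job_A:*/19}
Op 4: register job_C */4 -> active={job_A:*/19, job_C:*/4}
Op 5: register job_A */10 -> active={job_A:*/10, job_C:*/4}
Op 6: unregister job_C -> active={job_A:*/10}
Op 7: unregister job_A -> active={}
Op 8: register job_A */12 -> active={job_A:*/12}
Op 9: register job_A */5 -> active={job_A:*/5}
Op 10: register job_A */12 -> active={job_A:*/12}
Op 11: unregister job_A -> active={}
Op 12: register job_A */2 -> active={job_A:*/2}
  job_A: interval 2, next fire after T=110 is 112
Earliest fire time = 112 (job job_A)

Answer: 112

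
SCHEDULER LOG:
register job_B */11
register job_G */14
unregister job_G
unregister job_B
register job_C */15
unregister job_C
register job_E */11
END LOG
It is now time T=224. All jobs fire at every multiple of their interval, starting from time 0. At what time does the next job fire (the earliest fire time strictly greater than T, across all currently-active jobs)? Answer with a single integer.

Op 1: register job_B */11 -> active={job_B:*/11}
Op 2: register job_G */14 -> active={job_B:*/11, job_G:*/14}
Op 3: unregister job_G -> active={job_B:*/11}
Op 4: unregister job_B -> active={}
Op 5: register job_C */15 -> active={job_C:*/15}
Op 6: unregister job_C -> active={}
Op 7: register job_E */11 -> active={job_E:*/11}
  job_E: interval 11, next fire after T=224 is 231
Earliest fire time = 231 (job job_E)

Answer: 231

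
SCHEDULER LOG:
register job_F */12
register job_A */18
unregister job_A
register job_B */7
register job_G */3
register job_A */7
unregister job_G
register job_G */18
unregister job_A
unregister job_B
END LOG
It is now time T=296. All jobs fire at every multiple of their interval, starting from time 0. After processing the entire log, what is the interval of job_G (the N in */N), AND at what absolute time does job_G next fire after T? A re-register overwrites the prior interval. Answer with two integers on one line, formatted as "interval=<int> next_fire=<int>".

Op 1: register job_F */12 -> active={job_F:*/12}
Op 2: register job_A */18 -> active={job_A:*/18, job_F:*/12}
Op 3: unregister job_A -> active={job_F:*/12}
Op 4: register job_B */7 -> active={job_B:*/7, job_F:*/12}
Op 5: register job_G */3 -> active={job_B:*/7, job_F:*/12, job_G:*/3}
Op 6: register job_A */7 -> active={job_A:*/7, job_B:*/7, job_F:*/12, job_G:*/3}
Op 7: unregister job_G -> active={job_A:*/7, job_B:*/7, job_F:*/12}
Op 8: register job_G */18 -> active={job_A:*/7, job_B:*/7, job_F:*/12, job_G:*/18}
Op 9: unregister job_A -> active={job_B:*/7, job_F:*/12, job_G:*/18}
Op 10: unregister job_B -> active={job_F:*/12, job_G:*/18}
Final interval of job_G = 18
Next fire of job_G after T=296: (296//18+1)*18 = 306

Answer: interval=18 next_fire=306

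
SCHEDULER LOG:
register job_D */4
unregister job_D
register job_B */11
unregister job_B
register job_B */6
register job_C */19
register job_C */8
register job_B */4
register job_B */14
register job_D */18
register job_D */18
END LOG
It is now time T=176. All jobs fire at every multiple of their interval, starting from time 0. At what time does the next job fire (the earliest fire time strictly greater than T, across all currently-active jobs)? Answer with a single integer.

Op 1: register job_D */4 -> active={job_D:*/4}
Op 2: unregister job_D -> active={}
Op 3: register job_B */11 -> active={job_B:*/11}
Op 4: unregister job_B -> active={}
Op 5: register job_B */6 -> active={job_B:*/6}
Op 6: register job_C */19 -> active={job_B:*/6, job_C:*/19}
Op 7: register job_C */8 -> active={job_B:*/6, job_C:*/8}
Op 8: register job_B */4 -> active={job_B:*/4, job_C:*/8}
Op 9: register job_B */14 -> active={job_B:*/14, job_C:*/8}
Op 10: register job_D */18 -> active={job_B:*/14, job_C:*/8, job_D:*/18}
Op 11: register job_D */18 -> active={job_B:*/14, job_C:*/8, job_D:*/18}
  job_B: interval 14, next fire after T=176 is 182
  job_C: interval 8, next fire after T=176 is 184
  job_D: interval 18, next fire after T=176 is 180
Earliest fire time = 180 (job job_D)

Answer: 180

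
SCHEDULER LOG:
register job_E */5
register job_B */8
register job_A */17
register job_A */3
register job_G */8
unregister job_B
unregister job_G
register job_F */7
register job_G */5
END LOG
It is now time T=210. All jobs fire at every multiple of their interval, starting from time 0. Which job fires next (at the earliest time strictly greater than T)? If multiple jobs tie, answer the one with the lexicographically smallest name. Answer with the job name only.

Answer: job_A

Derivation:
Op 1: register job_E */5 -> active={job_E:*/5}
Op 2: register job_B */8 -> active={job_B:*/8, job_E:*/5}
Op 3: register job_A */17 -> active={job_A:*/17, job_B:*/8, job_E:*/5}
Op 4: register job_A */3 -> active={job_A:*/3, job_B:*/8, job_E:*/5}
Op 5: register job_G */8 -> active={job_A:*/3, job_B:*/8, job_E:*/5, job_G:*/8}
Op 6: unregister job_B -> active={job_A:*/3, job_E:*/5, job_G:*/8}
Op 7: unregister job_G -> active={job_A:*/3, job_E:*/5}
Op 8: register job_F */7 -> active={job_A:*/3, job_E:*/5, job_F:*/7}
Op 9: register job_G */5 -> active={job_A:*/3, job_E:*/5, job_F:*/7, job_G:*/5}
  job_A: interval 3, next fire after T=210 is 213
  job_E: interval 5, next fire after T=210 is 215
  job_F: interval 7, next fire after T=210 is 217
  job_G: interval 5, next fire after T=210 is 215
Earliest = 213, winner (lex tiebreak) = job_A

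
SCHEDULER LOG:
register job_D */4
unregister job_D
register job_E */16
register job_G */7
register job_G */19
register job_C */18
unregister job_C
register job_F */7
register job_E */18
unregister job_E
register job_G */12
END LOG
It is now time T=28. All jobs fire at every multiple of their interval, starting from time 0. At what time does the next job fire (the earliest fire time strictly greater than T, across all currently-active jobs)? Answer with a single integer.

Answer: 35

Derivation:
Op 1: register job_D */4 -> active={job_D:*/4}
Op 2: unregister job_D -> active={}
Op 3: register job_E */16 -> active={job_E:*/16}
Op 4: register job_G */7 -> active={job_E:*/16, job_G:*/7}
Op 5: register job_G */19 -> active={job_E:*/16, job_G:*/19}
Op 6: register job_C */18 -> active={job_C:*/18, job_E:*/16, job_G:*/19}
Op 7: unregister job_C -> active={job_E:*/16, job_G:*/19}
Op 8: register job_F */7 -> active={job_E:*/16, job_F:*/7, job_G:*/19}
Op 9: register job_E */18 -> active={job_E:*/18, job_F:*/7, job_G:*/19}
Op 10: unregister job_E -> active={job_F:*/7, job_G:*/19}
Op 11: register job_G */12 -> active={job_F:*/7, job_G:*/12}
  job_F: interval 7, next fire after T=28 is 35
  job_G: interval 12, next fire after T=28 is 36
Earliest fire time = 35 (job job_F)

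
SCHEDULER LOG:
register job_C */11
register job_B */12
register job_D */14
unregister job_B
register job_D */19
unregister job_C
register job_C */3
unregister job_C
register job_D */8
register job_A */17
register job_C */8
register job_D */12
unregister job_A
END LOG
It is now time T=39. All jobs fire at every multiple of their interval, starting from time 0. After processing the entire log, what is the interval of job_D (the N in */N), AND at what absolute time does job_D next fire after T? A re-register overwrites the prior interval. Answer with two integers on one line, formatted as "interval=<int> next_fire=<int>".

Op 1: register job_C */11 -> active={job_C:*/11}
Op 2: register job_B */12 -> active={job_B:*/12, job_C:*/11}
Op 3: register job_D */14 -> active={job_B:*/12, job_C:*/11, job_D:*/14}
Op 4: unregister job_B -> active={job_C:*/11, job_D:*/14}
Op 5: register job_D */19 -> active={job_C:*/11, job_D:*/19}
Op 6: unregister job_C -> active={job_D:*/19}
Op 7: register job_C */3 -> active={job_C:*/3, job_D:*/19}
Op 8: unregister job_C -> active={job_D:*/19}
Op 9: register job_D */8 -> active={job_D:*/8}
Op 10: register job_A */17 -> active={job_A:*/17, job_D:*/8}
Op 11: register job_C */8 -> active={job_A:*/17, job_C:*/8, job_D:*/8}
Op 12: register job_D */12 -> active={job_A:*/17, job_C:*/8, job_D:*/12}
Op 13: unregister job_A -> active={job_C:*/8, job_D:*/12}
Final interval of job_D = 12
Next fire of job_D after T=39: (39//12+1)*12 = 48

Answer: interval=12 next_fire=48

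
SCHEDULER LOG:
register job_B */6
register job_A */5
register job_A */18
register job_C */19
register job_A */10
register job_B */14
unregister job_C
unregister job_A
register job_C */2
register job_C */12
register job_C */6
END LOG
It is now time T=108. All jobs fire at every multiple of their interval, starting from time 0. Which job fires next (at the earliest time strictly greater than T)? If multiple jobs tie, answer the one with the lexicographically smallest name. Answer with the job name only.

Op 1: register job_B */6 -> active={job_B:*/6}
Op 2: register job_A */5 -> active={job_A:*/5, job_B:*/6}
Op 3: register job_A */18 -> active={job_A:*/18, job_B:*/6}
Op 4: register job_C */19 -> active={job_A:*/18, job_B:*/6, job_C:*/19}
Op 5: register job_A */10 -> active={job_A:*/10, job_B:*/6, job_C:*/19}
Op 6: register job_B */14 -> active={job_A:*/10, job_B:*/14, job_C:*/19}
Op 7: unregister job_C -> active={job_A:*/10, job_B:*/14}
Op 8: unregister job_A -> active={job_B:*/14}
Op 9: register job_C */2 -> active={job_B:*/14, job_C:*/2}
Op 10: register job_C */12 -> active={job_B:*/14, job_C:*/12}
Op 11: register job_C */6 -> active={job_B:*/14, job_C:*/6}
  job_B: interval 14, next fire after T=108 is 112
  job_C: interval 6, next fire after T=108 is 114
Earliest = 112, winner (lex tiebreak) = job_B

Answer: job_B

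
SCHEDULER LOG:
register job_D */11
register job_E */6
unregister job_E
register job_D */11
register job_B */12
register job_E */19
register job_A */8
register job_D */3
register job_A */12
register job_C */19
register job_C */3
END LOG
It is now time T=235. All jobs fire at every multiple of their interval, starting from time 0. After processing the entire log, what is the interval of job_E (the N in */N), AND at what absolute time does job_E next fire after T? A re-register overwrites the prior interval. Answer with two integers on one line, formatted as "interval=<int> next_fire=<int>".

Answer: interval=19 next_fire=247

Derivation:
Op 1: register job_D */11 -> active={job_D:*/11}
Op 2: register job_E */6 -> active={job_D:*/11, job_E:*/6}
Op 3: unregister job_E -> active={job_D:*/11}
Op 4: register job_D */11 -> active={job_D:*/11}
Op 5: register job_B */12 -> active={job_B:*/12, job_D:*/11}
Op 6: register job_E */19 -> active={job_B:*/12, job_D:*/11, job_E:*/19}
Op 7: register job_A */8 -> active={job_A:*/8, job_B:*/12, job_D:*/11, job_E:*/19}
Op 8: register job_D */3 -> active={job_A:*/8, job_B:*/12, job_D:*/3, job_E:*/19}
Op 9: register job_A */12 -> active={job_A:*/12, job_B:*/12, job_D:*/3, job_E:*/19}
Op 10: register job_C */19 -> active={job_A:*/12, job_B:*/12, job_C:*/19, job_D:*/3, job_E:*/19}
Op 11: register job_C */3 -> active={job_A:*/12, job_B:*/12, job_C:*/3, job_D:*/3, job_E:*/19}
Final interval of job_E = 19
Next fire of job_E after T=235: (235//19+1)*19 = 247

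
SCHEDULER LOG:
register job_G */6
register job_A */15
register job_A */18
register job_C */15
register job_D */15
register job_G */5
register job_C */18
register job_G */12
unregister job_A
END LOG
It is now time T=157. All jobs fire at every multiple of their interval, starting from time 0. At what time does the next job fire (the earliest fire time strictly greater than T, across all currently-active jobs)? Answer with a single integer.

Op 1: register job_G */6 -> active={job_G:*/6}
Op 2: register job_A */15 -> active={job_A:*/15, job_G:*/6}
Op 3: register job_A */18 -> active={job_A:*/18, job_G:*/6}
Op 4: register job_C */15 -> active={job_A:*/18, job_C:*/15, job_G:*/6}
Op 5: register job_D */15 -> active={job_A:*/18, job_C:*/15, job_D:*/15, job_G:*/6}
Op 6: register job_G */5 -> active={job_A:*/18, job_C:*/15, job_D:*/15, job_G:*/5}
Op 7: register job_C */18 -> active={job_A:*/18, job_C:*/18, job_D:*/15, job_G:*/5}
Op 8: register job_G */12 -> active={job_A:*/18, job_C:*/18, job_D:*/15, job_G:*/12}
Op 9: unregister job_A -> active={job_C:*/18, job_D:*/15, job_G:*/12}
  job_C: interval 18, next fire after T=157 is 162
  job_D: interval 15, next fire after T=157 is 165
  job_G: interval 12, next fire after T=157 is 168
Earliest fire time = 162 (job job_C)

Answer: 162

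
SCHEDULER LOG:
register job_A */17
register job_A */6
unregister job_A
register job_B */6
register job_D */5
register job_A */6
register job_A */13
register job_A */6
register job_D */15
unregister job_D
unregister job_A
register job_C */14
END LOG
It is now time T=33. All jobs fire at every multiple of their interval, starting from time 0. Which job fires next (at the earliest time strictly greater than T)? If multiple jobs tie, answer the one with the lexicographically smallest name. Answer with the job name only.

Op 1: register job_A */17 -> active={job_A:*/17}
Op 2: register job_A */6 -> active={job_A:*/6}
Op 3: unregister job_A -> active={}
Op 4: register job_B */6 -> active={job_B:*/6}
Op 5: register job_D */5 -> active={job_B:*/6, job_D:*/5}
Op 6: register job_A */6 -> active={job_A:*/6, job_B:*/6, job_D:*/5}
Op 7: register job_A */13 -> active={job_A:*/13, job_B:*/6, job_D:*/5}
Op 8: register job_A */6 -> active={job_A:*/6, job_B:*/6, job_D:*/5}
Op 9: register job_D */15 -> active={job_A:*/6, job_B:*/6, job_D:*/15}
Op 10: unregister job_D -> active={job_A:*/6, job_B:*/6}
Op 11: unregister job_A -> active={job_B:*/6}
Op 12: register job_C */14 -> active={job_B:*/6, job_C:*/14}
  job_B: interval 6, next fire after T=33 is 36
  job_C: interval 14, next fire after T=33 is 42
Earliest = 36, winner (lex tiebreak) = job_B

Answer: job_B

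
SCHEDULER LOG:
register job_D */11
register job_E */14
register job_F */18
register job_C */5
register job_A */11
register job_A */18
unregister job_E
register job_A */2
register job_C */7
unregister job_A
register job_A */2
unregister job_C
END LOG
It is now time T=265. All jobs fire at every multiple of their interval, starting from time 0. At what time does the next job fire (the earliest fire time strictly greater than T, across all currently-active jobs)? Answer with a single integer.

Answer: 266

Derivation:
Op 1: register job_D */11 -> active={job_D:*/11}
Op 2: register job_E */14 -> active={job_D:*/11, job_E:*/14}
Op 3: register job_F */18 -> active={job_D:*/11, job_E:*/14, job_F:*/18}
Op 4: register job_C */5 -> active={job_C:*/5, job_D:*/11, job_E:*/14, job_F:*/18}
Op 5: register job_A */11 -> active={job_A:*/11, job_C:*/5, job_D:*/11, job_E:*/14, job_F:*/18}
Op 6: register job_A */18 -> active={job_A:*/18, job_C:*/5, job_D:*/11, job_E:*/14, job_F:*/18}
Op 7: unregister job_E -> active={job_A:*/18, job_C:*/5, job_D:*/11, job_F:*/18}
Op 8: register job_A */2 -> active={job_A:*/2, job_C:*/5, job_D:*/11, job_F:*/18}
Op 9: register job_C */7 -> active={job_A:*/2, job_C:*/7, job_D:*/11, job_F:*/18}
Op 10: unregister job_A -> active={job_C:*/7, job_D:*/11, job_F:*/18}
Op 11: register job_A */2 -> active={job_A:*/2, job_C:*/7, job_D:*/11, job_F:*/18}
Op 12: unregister job_C -> active={job_A:*/2, job_D:*/11, job_F:*/18}
  job_A: interval 2, next fire after T=265 is 266
  job_D: interval 11, next fire after T=265 is 275
  job_F: interval 18, next fire after T=265 is 270
Earliest fire time = 266 (job job_A)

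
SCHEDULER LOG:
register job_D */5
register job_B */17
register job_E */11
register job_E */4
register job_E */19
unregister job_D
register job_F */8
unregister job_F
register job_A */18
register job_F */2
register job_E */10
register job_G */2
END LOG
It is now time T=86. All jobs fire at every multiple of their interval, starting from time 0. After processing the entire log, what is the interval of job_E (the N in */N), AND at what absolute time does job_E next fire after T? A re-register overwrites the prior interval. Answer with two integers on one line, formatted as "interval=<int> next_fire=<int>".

Op 1: register job_D */5 -> active={job_D:*/5}
Op 2: register job_B */17 -> active={job_B:*/17, job_D:*/5}
Op 3: register job_E */11 -> active={job_B:*/17, job_D:*/5, job_E:*/11}
Op 4: register job_E */4 -> active={job_B:*/17, job_D:*/5, job_E:*/4}
Op 5: register job_E */19 -> active={job_B:*/17, job_D:*/5, job_E:*/19}
Op 6: unregister job_D -> active={job_B:*/17, job_E:*/19}
Op 7: register job_F */8 -> active={job_B:*/17, job_E:*/19, job_F:*/8}
Op 8: unregister job_F -> active={job_B:*/17, job_E:*/19}
Op 9: register job_A */18 -> active={job_A:*/18, job_B:*/17, job_E:*/19}
Op 10: register job_F */2 -> active={job_A:*/18, job_B:*/17, job_E:*/19, job_F:*/2}
Op 11: register job_E */10 -> active={job_A:*/18, job_B:*/17, job_E:*/10, job_F:*/2}
Op 12: register job_G */2 -> active={job_A:*/18, job_B:*/17, job_E:*/10, job_F:*/2, job_G:*/2}
Final interval of job_E = 10
Next fire of job_E after T=86: (86//10+1)*10 = 90

Answer: interval=10 next_fire=90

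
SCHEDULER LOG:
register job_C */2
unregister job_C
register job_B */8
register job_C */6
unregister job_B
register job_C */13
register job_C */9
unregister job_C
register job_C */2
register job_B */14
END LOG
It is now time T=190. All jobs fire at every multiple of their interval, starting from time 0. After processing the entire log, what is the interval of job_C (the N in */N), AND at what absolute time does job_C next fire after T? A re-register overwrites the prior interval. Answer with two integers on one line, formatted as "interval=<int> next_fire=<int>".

Op 1: register job_C */2 -> active={job_C:*/2}
Op 2: unregister job_C -> active={}
Op 3: register job_B */8 -> active={job_B:*/8}
Op 4: register job_C */6 -> active={job_B:*/8, job_C:*/6}
Op 5: unregister job_B -> active={job_C:*/6}
Op 6: register job_C */13 -> active={job_C:*/13}
Op 7: register job_C */9 -> active={job_C:*/9}
Op 8: unregister job_C -> active={}
Op 9: register job_C */2 -> active={job_C:*/2}
Op 10: register job_B */14 -> active={job_B:*/14, job_C:*/2}
Final interval of job_C = 2
Next fire of job_C after T=190: (190//2+1)*2 = 192

Answer: interval=2 next_fire=192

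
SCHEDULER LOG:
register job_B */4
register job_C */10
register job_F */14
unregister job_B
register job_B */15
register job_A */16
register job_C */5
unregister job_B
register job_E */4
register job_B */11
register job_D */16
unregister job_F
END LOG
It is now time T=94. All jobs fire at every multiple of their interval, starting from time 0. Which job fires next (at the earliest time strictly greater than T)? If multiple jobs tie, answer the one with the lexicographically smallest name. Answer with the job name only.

Op 1: register job_B */4 -> active={job_B:*/4}
Op 2: register job_C */10 -> active={job_B:*/4, job_C:*/10}
Op 3: register job_F */14 -> active={job_B:*/4, job_C:*/10, job_F:*/14}
Op 4: unregister job_B -> active={job_C:*/10, job_F:*/14}
Op 5: register job_B */15 -> active={job_B:*/15, job_C:*/10, job_F:*/14}
Op 6: register job_A */16 -> active={job_A:*/16, job_B:*/15, job_C:*/10, job_F:*/14}
Op 7: register job_C */5 -> active={job_A:*/16, job_B:*/15, job_C:*/5, job_F:*/14}
Op 8: unregister job_B -> active={job_A:*/16, job_C:*/5, job_F:*/14}
Op 9: register job_E */4 -> active={job_A:*/16, job_C:*/5, job_E:*/4, job_F:*/14}
Op 10: register job_B */11 -> active={job_A:*/16, job_B:*/11, job_C:*/5, job_E:*/4, job_F:*/14}
Op 11: register job_D */16 -> active={job_A:*/16, job_B:*/11, job_C:*/5, job_D:*/16, job_E:*/4, job_F:*/14}
Op 12: unregister job_F -> active={job_A:*/16, job_B:*/11, job_C:*/5, job_D:*/16, job_E:*/4}
  job_A: interval 16, next fire after T=94 is 96
  job_B: interval 11, next fire after T=94 is 99
  job_C: interval 5, next fire after T=94 is 95
  job_D: interval 16, next fire after T=94 is 96
  job_E: interval 4, next fire after T=94 is 96
Earliest = 95, winner (lex tiebreak) = job_C

Answer: job_C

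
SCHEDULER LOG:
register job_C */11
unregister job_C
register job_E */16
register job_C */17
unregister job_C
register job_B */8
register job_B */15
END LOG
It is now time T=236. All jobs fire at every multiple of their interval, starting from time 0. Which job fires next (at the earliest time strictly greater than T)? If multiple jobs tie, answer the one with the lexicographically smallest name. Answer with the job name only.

Op 1: register job_C */11 -> active={job_C:*/11}
Op 2: unregister job_C -> active={}
Op 3: register job_E */16 -> active={job_E:*/16}
Op 4: register job_C */17 -> active={job_C:*/17, job_E:*/16}
Op 5: unregister job_C -> active={job_E:*/16}
Op 6: register job_B */8 -> active={job_B:*/8, job_E:*/16}
Op 7: register job_B */15 -> active={job_B:*/15, job_E:*/16}
  job_B: interval 15, next fire after T=236 is 240
  job_E: interval 16, next fire after T=236 is 240
Earliest = 240, winner (lex tiebreak) = job_B

Answer: job_B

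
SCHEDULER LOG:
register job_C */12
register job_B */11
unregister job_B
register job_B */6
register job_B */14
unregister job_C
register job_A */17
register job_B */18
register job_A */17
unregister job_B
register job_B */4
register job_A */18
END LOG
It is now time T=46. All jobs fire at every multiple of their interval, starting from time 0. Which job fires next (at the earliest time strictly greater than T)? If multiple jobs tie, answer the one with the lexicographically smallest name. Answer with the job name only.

Answer: job_B

Derivation:
Op 1: register job_C */12 -> active={job_C:*/12}
Op 2: register job_B */11 -> active={job_B:*/11, job_C:*/12}
Op 3: unregister job_B -> active={job_C:*/12}
Op 4: register job_B */6 -> active={job_B:*/6, job_C:*/12}
Op 5: register job_B */14 -> active={job_B:*/14, job_C:*/12}
Op 6: unregister job_C -> active={job_B:*/14}
Op 7: register job_A */17 -> active={job_A:*/17, job_B:*/14}
Op 8: register job_B */18 -> active={job_A:*/17, job_B:*/18}
Op 9: register job_A */17 -> active={job_A:*/17, job_B:*/18}
Op 10: unregister job_B -> active={job_A:*/17}
Op 11: register job_B */4 -> active={job_A:*/17, job_B:*/4}
Op 12: register job_A */18 -> active={job_A:*/18, job_B:*/4}
  job_A: interval 18, next fire after T=46 is 54
  job_B: interval 4, next fire after T=46 is 48
Earliest = 48, winner (lex tiebreak) = job_B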